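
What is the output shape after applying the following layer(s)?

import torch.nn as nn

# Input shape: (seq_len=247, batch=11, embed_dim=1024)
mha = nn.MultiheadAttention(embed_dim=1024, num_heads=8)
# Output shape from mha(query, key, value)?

Input shape: (247, 11, 1024)
Output shape: (247, 11, 1024)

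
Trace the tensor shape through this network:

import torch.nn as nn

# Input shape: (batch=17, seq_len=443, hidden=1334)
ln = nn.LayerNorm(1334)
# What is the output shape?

Input shape: (17, 443, 1334)
Output shape: (17, 443, 1334)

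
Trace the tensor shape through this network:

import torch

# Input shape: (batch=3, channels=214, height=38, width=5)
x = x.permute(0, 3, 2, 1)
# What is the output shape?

Input shape: (3, 214, 38, 5)
Output shape: (3, 5, 38, 214)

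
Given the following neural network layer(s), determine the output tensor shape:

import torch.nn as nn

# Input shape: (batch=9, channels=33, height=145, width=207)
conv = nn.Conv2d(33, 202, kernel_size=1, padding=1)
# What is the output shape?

Input shape: (9, 33, 145, 207)
Output shape: (9, 202, 147, 209)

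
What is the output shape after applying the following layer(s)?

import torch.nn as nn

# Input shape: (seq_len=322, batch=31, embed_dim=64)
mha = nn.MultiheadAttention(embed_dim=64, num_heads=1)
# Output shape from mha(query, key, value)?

Input shape: (322, 31, 64)
Output shape: (322, 31, 64)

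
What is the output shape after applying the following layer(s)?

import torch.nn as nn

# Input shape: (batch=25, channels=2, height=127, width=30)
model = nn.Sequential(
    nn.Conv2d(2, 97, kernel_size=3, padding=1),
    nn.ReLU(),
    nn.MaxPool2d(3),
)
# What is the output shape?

Input shape: (25, 2, 127, 30)
  -> after Conv2d: (25, 97, 127, 30)
  -> after ReLU: (25, 97, 127, 30)
Output shape: (25, 97, 42, 10)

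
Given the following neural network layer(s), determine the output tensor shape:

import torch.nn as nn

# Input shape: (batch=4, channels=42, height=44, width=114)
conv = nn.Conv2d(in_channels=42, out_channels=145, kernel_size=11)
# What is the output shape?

Input shape: (4, 42, 44, 114)
Output shape: (4, 145, 34, 104)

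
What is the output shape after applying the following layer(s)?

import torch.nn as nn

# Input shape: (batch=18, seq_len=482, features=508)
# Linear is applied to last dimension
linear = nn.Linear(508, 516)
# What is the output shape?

Input shape: (18, 482, 508)
Output shape: (18, 482, 516)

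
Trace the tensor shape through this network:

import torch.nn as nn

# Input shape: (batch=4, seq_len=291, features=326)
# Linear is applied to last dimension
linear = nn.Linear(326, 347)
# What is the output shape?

Input shape: (4, 291, 326)
Output shape: (4, 291, 347)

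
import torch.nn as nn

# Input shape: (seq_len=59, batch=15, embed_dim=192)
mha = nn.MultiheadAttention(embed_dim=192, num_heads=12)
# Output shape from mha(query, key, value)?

Input shape: (59, 15, 192)
Output shape: (59, 15, 192)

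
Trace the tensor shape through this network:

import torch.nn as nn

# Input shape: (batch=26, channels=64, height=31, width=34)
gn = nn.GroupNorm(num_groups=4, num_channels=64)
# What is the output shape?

Input shape: (26, 64, 31, 34)
Output shape: (26, 64, 31, 34)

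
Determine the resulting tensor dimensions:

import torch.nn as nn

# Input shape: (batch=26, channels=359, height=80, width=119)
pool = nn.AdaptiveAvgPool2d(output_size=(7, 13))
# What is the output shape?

Input shape: (26, 359, 80, 119)
Output shape: (26, 359, 7, 13)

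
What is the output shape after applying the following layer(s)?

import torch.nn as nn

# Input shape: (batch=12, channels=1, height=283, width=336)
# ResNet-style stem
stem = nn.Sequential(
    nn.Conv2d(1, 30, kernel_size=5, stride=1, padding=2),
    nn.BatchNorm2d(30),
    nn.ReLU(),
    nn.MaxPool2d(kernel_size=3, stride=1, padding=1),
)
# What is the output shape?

Input shape: (12, 1, 283, 336)
  -> after Conv2d 5x5 stride=1: (12, 30, 283, 336)
Output shape: (12, 30, 283, 336)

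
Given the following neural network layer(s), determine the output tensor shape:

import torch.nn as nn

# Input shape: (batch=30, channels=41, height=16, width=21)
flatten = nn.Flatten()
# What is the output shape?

Input shape: (30, 41, 16, 21)
Output shape: (30, 13776)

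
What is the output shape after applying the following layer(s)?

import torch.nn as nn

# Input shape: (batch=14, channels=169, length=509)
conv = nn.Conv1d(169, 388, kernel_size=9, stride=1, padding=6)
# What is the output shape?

Input shape: (14, 169, 509)
Output shape: (14, 388, 513)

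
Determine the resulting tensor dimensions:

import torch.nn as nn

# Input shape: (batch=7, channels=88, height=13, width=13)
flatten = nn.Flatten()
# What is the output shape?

Input shape: (7, 88, 13, 13)
Output shape: (7, 14872)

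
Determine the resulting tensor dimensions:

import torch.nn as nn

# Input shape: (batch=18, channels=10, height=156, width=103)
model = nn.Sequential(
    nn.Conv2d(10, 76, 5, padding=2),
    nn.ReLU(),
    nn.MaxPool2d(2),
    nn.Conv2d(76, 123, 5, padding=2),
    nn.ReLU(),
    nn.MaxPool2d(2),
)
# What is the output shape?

Input shape: (18, 10, 156, 103)
  -> after first Conv2d: (18, 76, 156, 103)
  -> after first MaxPool2d: (18, 76, 78, 51)
  -> after second Conv2d: (18, 123, 78, 51)
Output shape: (18, 123, 39, 25)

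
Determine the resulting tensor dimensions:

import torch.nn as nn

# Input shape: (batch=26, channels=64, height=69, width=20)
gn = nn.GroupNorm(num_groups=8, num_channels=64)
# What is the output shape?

Input shape: (26, 64, 69, 20)
Output shape: (26, 64, 69, 20)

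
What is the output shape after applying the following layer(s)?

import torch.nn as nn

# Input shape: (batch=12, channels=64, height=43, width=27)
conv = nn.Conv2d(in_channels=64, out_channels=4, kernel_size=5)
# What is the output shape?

Input shape: (12, 64, 43, 27)
Output shape: (12, 4, 39, 23)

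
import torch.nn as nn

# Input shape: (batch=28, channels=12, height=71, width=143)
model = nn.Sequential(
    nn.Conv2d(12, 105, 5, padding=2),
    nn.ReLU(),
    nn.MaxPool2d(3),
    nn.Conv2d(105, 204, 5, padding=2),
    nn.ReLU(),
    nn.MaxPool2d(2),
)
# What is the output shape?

Input shape: (28, 12, 71, 143)
  -> after first Conv2d: (28, 105, 71, 143)
  -> after first MaxPool2d: (28, 105, 23, 47)
  -> after second Conv2d: (28, 204, 23, 47)
Output shape: (28, 204, 11, 23)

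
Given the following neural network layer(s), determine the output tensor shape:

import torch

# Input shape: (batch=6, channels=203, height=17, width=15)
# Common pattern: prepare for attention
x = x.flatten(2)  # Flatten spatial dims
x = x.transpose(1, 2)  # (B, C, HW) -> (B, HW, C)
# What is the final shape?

Input shape: (6, 203, 17, 15)
  -> after flatten(2): (6, 203, 255)
Output shape: (6, 255, 203)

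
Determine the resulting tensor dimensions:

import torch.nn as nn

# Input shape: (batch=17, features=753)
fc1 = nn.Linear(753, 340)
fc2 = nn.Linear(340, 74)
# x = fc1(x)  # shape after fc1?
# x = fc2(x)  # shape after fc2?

Input shape: (17, 753)
  -> after fc1: (17, 340)
Output shape: (17, 74)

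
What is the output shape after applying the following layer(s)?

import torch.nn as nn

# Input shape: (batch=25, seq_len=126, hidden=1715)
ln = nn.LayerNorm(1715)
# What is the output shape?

Input shape: (25, 126, 1715)
Output shape: (25, 126, 1715)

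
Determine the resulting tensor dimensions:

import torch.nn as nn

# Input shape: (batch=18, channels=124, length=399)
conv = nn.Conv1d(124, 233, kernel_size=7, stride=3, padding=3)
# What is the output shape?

Input shape: (18, 124, 399)
Output shape: (18, 233, 133)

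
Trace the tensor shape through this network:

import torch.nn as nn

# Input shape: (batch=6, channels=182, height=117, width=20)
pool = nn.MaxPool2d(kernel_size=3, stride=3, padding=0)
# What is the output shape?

Input shape: (6, 182, 117, 20)
Output shape: (6, 182, 39, 6)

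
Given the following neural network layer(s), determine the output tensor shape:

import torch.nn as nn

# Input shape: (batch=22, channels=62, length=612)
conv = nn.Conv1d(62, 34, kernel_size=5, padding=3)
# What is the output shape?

Input shape: (22, 62, 612)
Output shape: (22, 34, 614)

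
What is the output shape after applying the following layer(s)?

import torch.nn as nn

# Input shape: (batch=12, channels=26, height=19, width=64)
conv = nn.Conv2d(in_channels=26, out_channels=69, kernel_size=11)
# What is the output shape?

Input shape: (12, 26, 19, 64)
Output shape: (12, 69, 9, 54)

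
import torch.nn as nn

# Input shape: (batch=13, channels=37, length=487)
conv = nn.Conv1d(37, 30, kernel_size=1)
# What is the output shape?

Input shape: (13, 37, 487)
Output shape: (13, 30, 487)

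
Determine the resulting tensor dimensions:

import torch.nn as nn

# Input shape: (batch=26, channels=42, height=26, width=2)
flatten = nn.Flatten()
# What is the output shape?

Input shape: (26, 42, 26, 2)
Output shape: (26, 2184)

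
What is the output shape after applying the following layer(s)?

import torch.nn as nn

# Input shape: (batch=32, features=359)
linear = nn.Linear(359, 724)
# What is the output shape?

Input shape: (32, 359)
Output shape: (32, 724)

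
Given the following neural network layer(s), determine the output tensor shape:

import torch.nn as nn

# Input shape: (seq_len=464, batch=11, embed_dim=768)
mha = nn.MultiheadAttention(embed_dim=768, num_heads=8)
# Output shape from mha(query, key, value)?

Input shape: (464, 11, 768)
Output shape: (464, 11, 768)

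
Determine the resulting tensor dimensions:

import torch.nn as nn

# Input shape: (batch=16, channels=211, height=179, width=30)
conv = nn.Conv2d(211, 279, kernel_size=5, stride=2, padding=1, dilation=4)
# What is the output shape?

Input shape: (16, 211, 179, 30)
Output shape: (16, 279, 83, 8)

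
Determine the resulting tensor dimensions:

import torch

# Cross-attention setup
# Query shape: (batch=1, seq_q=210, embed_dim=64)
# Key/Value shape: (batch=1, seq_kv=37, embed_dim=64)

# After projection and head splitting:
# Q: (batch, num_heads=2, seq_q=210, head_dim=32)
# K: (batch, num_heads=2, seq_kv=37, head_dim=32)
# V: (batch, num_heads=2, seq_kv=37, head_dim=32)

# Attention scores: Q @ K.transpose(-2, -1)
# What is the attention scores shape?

Input shape: (1, 210, 64)
Output shape: (1, 2, 210, 37)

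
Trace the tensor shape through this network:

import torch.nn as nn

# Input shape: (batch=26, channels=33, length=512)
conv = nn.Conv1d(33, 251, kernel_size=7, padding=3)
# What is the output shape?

Input shape: (26, 33, 512)
Output shape: (26, 251, 512)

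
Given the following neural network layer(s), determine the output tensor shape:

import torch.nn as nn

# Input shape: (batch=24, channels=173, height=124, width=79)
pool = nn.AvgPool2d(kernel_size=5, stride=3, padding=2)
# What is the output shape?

Input shape: (24, 173, 124, 79)
Output shape: (24, 173, 42, 27)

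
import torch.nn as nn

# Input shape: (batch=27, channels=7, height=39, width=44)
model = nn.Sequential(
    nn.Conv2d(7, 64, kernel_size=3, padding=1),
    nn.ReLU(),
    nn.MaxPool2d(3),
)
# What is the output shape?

Input shape: (27, 7, 39, 44)
  -> after Conv2d: (27, 64, 39, 44)
  -> after ReLU: (27, 64, 39, 44)
Output shape: (27, 64, 13, 14)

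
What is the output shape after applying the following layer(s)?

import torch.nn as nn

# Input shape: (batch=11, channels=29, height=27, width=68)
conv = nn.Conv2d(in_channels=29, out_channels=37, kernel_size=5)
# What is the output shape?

Input shape: (11, 29, 27, 68)
Output shape: (11, 37, 23, 64)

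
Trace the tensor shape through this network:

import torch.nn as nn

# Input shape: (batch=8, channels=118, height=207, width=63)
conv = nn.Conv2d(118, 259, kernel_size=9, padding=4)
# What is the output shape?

Input shape: (8, 118, 207, 63)
Output shape: (8, 259, 207, 63)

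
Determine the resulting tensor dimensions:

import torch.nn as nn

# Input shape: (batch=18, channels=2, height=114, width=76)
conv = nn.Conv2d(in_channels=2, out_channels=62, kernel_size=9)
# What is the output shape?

Input shape: (18, 2, 114, 76)
Output shape: (18, 62, 106, 68)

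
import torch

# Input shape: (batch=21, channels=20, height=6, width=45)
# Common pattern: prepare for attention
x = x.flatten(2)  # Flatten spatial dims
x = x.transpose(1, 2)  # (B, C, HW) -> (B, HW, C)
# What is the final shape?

Input shape: (21, 20, 6, 45)
  -> after flatten(2): (21, 20, 270)
Output shape: (21, 270, 20)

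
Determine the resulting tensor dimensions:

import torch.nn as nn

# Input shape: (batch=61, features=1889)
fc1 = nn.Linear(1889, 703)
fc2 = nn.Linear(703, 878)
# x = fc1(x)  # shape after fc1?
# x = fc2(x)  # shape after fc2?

Input shape: (61, 1889)
  -> after fc1: (61, 703)
Output shape: (61, 878)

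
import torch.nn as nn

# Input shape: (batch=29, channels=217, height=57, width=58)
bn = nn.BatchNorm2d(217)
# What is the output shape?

Input shape: (29, 217, 57, 58)
Output shape: (29, 217, 57, 58)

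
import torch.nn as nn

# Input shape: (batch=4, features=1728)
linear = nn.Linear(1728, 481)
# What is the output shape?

Input shape: (4, 1728)
Output shape: (4, 481)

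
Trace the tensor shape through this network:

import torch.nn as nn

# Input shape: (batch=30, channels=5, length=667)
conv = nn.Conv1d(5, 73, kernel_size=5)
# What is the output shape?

Input shape: (30, 5, 667)
Output shape: (30, 73, 663)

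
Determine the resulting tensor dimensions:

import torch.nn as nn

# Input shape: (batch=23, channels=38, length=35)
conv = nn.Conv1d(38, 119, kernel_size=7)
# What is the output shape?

Input shape: (23, 38, 35)
Output shape: (23, 119, 29)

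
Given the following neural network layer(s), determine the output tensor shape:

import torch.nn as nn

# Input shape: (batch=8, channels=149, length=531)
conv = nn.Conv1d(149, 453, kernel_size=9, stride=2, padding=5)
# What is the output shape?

Input shape: (8, 149, 531)
Output shape: (8, 453, 267)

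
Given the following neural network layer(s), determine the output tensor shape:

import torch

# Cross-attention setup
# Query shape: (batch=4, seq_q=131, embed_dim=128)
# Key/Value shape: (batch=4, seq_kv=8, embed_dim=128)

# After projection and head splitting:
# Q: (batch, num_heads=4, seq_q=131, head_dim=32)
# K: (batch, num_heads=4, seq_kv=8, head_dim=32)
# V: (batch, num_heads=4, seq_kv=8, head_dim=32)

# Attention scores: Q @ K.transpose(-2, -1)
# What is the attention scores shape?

Input shape: (4, 131, 128)
Output shape: (4, 4, 131, 8)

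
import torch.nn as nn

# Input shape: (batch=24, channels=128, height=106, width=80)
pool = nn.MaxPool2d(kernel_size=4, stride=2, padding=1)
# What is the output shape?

Input shape: (24, 128, 106, 80)
Output shape: (24, 128, 53, 40)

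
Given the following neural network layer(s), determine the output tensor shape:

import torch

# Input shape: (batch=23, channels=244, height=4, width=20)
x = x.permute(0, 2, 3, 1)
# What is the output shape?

Input shape: (23, 244, 4, 20)
Output shape: (23, 4, 20, 244)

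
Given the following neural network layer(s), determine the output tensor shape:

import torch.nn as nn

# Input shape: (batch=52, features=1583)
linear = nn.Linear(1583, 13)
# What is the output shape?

Input shape: (52, 1583)
Output shape: (52, 13)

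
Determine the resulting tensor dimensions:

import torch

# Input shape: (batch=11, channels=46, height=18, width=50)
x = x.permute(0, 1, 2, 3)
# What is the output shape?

Input shape: (11, 46, 18, 50)
Output shape: (11, 46, 18, 50)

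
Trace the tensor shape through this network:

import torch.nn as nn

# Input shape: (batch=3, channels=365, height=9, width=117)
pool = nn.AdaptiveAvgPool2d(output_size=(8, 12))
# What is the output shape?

Input shape: (3, 365, 9, 117)
Output shape: (3, 365, 8, 12)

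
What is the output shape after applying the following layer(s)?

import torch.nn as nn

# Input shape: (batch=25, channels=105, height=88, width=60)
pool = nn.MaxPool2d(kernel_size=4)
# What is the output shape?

Input shape: (25, 105, 88, 60)
Output shape: (25, 105, 22, 15)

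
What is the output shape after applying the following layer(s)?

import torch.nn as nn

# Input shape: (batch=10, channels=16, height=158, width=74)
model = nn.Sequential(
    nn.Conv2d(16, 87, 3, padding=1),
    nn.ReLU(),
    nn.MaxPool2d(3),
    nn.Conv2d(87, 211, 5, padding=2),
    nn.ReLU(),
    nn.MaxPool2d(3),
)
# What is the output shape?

Input shape: (10, 16, 158, 74)
  -> after first Conv2d: (10, 87, 158, 74)
  -> after first MaxPool2d: (10, 87, 52, 24)
  -> after second Conv2d: (10, 211, 52, 24)
Output shape: (10, 211, 17, 8)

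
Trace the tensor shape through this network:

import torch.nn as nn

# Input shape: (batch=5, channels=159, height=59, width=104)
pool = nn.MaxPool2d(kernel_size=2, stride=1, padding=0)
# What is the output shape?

Input shape: (5, 159, 59, 104)
Output shape: (5, 159, 58, 103)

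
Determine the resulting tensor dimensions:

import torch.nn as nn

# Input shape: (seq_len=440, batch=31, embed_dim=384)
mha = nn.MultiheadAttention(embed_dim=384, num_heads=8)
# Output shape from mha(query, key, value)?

Input shape: (440, 31, 384)
Output shape: (440, 31, 384)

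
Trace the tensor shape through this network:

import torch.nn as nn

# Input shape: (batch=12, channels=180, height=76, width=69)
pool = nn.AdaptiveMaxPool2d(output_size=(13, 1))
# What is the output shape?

Input shape: (12, 180, 76, 69)
Output shape: (12, 180, 13, 1)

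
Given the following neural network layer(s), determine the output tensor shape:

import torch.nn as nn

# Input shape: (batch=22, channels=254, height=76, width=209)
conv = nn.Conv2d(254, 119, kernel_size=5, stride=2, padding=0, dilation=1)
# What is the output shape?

Input shape: (22, 254, 76, 209)
Output shape: (22, 119, 36, 103)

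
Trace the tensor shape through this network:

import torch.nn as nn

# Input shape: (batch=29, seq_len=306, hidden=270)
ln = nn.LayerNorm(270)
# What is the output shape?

Input shape: (29, 306, 270)
Output shape: (29, 306, 270)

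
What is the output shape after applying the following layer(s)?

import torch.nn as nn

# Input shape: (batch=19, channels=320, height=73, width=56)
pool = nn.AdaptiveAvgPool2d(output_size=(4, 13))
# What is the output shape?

Input shape: (19, 320, 73, 56)
Output shape: (19, 320, 4, 13)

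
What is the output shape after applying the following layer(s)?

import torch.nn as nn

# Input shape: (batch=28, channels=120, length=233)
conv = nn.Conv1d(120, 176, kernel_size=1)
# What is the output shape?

Input shape: (28, 120, 233)
Output shape: (28, 176, 233)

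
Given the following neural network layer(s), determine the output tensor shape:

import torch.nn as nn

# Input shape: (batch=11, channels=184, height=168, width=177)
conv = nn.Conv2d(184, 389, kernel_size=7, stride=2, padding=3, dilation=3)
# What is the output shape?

Input shape: (11, 184, 168, 177)
Output shape: (11, 389, 78, 83)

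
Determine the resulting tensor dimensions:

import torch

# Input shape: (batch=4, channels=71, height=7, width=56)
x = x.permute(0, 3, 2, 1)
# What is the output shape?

Input shape: (4, 71, 7, 56)
Output shape: (4, 56, 7, 71)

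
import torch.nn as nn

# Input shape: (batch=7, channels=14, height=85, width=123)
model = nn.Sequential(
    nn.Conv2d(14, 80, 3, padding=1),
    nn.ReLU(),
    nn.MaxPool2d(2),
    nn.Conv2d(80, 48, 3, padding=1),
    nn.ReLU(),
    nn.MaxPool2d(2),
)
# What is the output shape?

Input shape: (7, 14, 85, 123)
  -> after first Conv2d: (7, 80, 85, 123)
  -> after first MaxPool2d: (7, 80, 42, 61)
  -> after second Conv2d: (7, 48, 42, 61)
Output shape: (7, 48, 21, 30)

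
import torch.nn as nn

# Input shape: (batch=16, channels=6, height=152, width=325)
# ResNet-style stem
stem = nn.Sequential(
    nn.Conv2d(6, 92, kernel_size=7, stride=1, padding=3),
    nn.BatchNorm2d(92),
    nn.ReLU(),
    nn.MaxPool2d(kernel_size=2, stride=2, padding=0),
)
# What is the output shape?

Input shape: (16, 6, 152, 325)
  -> after Conv2d 7x7 stride=1: (16, 92, 152, 325)
Output shape: (16, 92, 76, 162)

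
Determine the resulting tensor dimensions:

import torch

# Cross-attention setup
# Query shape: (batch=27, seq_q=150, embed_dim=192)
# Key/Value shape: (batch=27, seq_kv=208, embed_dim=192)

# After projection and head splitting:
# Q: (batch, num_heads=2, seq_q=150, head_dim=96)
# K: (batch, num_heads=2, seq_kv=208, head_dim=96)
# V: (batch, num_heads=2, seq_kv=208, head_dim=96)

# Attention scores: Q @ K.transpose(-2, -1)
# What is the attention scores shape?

Input shape: (27, 150, 192)
Output shape: (27, 2, 150, 208)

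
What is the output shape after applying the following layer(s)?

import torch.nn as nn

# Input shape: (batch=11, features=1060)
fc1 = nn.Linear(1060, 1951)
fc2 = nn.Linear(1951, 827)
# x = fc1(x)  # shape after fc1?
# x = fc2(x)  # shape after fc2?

Input shape: (11, 1060)
  -> after fc1: (11, 1951)
Output shape: (11, 827)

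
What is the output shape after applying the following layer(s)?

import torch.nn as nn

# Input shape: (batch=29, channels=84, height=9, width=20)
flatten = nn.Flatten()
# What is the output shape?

Input shape: (29, 84, 9, 20)
Output shape: (29, 15120)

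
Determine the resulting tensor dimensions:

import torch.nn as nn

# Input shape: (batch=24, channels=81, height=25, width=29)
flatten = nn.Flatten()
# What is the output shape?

Input shape: (24, 81, 25, 29)
Output shape: (24, 58725)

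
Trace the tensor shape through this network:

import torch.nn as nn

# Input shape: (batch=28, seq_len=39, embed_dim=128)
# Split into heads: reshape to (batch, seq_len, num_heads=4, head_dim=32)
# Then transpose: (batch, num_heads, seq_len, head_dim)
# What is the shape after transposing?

Input shape: (28, 39, 128)
  -> after reshape: (28, 39, 4, 32)
Output shape: (28, 4, 39, 32)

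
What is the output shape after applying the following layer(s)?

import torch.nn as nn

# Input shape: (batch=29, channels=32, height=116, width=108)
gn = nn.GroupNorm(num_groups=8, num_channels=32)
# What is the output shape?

Input shape: (29, 32, 116, 108)
Output shape: (29, 32, 116, 108)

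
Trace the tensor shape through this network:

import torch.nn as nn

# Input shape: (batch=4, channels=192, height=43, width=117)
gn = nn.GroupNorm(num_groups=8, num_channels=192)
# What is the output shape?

Input shape: (4, 192, 43, 117)
Output shape: (4, 192, 43, 117)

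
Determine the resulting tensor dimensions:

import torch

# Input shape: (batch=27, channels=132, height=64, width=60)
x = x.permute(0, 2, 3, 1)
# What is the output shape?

Input shape: (27, 132, 64, 60)
Output shape: (27, 64, 60, 132)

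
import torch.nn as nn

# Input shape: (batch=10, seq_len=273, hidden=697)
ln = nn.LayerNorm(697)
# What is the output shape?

Input shape: (10, 273, 697)
Output shape: (10, 273, 697)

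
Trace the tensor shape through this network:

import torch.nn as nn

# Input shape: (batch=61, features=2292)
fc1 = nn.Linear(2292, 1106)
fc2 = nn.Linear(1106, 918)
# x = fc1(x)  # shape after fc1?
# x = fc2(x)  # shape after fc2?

Input shape: (61, 2292)
  -> after fc1: (61, 1106)
Output shape: (61, 918)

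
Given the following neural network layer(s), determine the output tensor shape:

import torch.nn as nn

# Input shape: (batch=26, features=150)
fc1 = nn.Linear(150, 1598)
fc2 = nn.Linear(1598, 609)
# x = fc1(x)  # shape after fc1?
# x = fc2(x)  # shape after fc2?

Input shape: (26, 150)
  -> after fc1: (26, 1598)
Output shape: (26, 609)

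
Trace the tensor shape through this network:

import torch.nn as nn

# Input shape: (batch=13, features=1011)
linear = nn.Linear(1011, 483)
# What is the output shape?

Input shape: (13, 1011)
Output shape: (13, 483)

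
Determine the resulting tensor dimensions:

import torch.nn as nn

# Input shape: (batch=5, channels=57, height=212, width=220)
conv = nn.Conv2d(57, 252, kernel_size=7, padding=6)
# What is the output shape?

Input shape: (5, 57, 212, 220)
Output shape: (5, 252, 218, 226)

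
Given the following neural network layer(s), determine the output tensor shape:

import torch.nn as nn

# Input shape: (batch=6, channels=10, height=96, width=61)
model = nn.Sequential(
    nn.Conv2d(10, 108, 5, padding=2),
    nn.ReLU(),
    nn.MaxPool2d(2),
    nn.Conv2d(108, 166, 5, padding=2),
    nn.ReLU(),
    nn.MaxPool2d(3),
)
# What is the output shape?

Input shape: (6, 10, 96, 61)
  -> after first Conv2d: (6, 108, 96, 61)
  -> after first MaxPool2d: (6, 108, 48, 30)
  -> after second Conv2d: (6, 166, 48, 30)
Output shape: (6, 166, 16, 10)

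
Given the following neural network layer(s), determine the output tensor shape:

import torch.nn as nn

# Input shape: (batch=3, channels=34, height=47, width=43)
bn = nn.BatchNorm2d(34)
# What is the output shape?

Input shape: (3, 34, 47, 43)
Output shape: (3, 34, 47, 43)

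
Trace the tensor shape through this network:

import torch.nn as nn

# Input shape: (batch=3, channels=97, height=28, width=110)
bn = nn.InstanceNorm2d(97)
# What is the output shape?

Input shape: (3, 97, 28, 110)
Output shape: (3, 97, 28, 110)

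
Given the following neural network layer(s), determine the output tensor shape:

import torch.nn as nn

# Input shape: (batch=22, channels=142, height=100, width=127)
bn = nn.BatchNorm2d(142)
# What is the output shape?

Input shape: (22, 142, 100, 127)
Output shape: (22, 142, 100, 127)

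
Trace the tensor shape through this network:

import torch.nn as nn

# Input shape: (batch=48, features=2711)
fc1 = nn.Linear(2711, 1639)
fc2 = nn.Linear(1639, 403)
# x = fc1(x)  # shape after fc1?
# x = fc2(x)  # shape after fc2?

Input shape: (48, 2711)
  -> after fc1: (48, 1639)
Output shape: (48, 403)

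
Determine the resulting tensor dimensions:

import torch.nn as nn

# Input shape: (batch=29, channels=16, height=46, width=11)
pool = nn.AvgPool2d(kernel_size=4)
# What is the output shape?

Input shape: (29, 16, 46, 11)
Output shape: (29, 16, 11, 2)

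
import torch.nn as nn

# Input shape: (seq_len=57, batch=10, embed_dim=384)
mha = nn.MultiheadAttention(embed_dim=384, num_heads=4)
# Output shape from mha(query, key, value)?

Input shape: (57, 10, 384)
Output shape: (57, 10, 384)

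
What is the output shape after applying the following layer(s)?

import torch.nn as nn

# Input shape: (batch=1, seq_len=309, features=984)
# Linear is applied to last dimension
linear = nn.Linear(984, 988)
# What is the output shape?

Input shape: (1, 309, 984)
Output shape: (1, 309, 988)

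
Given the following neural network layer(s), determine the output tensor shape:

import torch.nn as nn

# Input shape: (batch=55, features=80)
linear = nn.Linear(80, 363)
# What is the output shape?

Input shape: (55, 80)
Output shape: (55, 363)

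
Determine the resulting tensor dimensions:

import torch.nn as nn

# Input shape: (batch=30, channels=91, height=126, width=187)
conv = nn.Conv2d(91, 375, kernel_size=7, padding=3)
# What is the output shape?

Input shape: (30, 91, 126, 187)
Output shape: (30, 375, 126, 187)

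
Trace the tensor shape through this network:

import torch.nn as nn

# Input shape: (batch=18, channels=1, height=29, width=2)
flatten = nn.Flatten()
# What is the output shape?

Input shape: (18, 1, 29, 2)
Output shape: (18, 58)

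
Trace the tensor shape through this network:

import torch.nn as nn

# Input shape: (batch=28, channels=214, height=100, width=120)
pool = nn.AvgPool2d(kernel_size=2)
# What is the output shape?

Input shape: (28, 214, 100, 120)
Output shape: (28, 214, 50, 60)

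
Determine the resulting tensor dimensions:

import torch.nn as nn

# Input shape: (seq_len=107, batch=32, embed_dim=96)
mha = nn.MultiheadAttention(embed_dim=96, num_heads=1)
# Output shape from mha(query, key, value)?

Input shape: (107, 32, 96)
Output shape: (107, 32, 96)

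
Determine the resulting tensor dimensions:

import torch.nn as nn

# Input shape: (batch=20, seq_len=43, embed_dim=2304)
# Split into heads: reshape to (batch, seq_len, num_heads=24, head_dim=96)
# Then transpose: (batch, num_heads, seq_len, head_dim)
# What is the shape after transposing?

Input shape: (20, 43, 2304)
  -> after reshape: (20, 43, 24, 96)
Output shape: (20, 24, 43, 96)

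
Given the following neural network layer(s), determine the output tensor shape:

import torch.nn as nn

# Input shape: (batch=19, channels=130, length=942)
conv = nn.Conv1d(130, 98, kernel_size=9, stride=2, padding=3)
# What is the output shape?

Input shape: (19, 130, 942)
Output shape: (19, 98, 470)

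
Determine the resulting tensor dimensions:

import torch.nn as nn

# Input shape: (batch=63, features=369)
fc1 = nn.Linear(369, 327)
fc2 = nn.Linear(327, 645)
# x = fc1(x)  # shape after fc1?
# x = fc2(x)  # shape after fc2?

Input shape: (63, 369)
  -> after fc1: (63, 327)
Output shape: (63, 645)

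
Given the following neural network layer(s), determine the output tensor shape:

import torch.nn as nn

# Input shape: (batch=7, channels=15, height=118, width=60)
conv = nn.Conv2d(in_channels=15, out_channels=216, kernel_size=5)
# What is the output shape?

Input shape: (7, 15, 118, 60)
Output shape: (7, 216, 114, 56)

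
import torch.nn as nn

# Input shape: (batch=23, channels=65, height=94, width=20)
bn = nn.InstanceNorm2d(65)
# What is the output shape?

Input shape: (23, 65, 94, 20)
Output shape: (23, 65, 94, 20)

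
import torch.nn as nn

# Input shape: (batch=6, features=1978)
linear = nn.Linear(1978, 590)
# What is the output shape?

Input shape: (6, 1978)
Output shape: (6, 590)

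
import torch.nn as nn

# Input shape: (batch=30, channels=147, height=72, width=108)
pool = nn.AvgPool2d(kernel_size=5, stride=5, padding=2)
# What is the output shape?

Input shape: (30, 147, 72, 108)
Output shape: (30, 147, 15, 22)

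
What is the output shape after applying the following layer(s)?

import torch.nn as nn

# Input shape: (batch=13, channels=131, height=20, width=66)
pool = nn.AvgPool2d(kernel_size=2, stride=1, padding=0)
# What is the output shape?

Input shape: (13, 131, 20, 66)
Output shape: (13, 131, 19, 65)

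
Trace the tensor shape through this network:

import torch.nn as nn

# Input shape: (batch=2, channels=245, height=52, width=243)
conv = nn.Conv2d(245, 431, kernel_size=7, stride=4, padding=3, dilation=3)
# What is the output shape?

Input shape: (2, 245, 52, 243)
Output shape: (2, 431, 10, 58)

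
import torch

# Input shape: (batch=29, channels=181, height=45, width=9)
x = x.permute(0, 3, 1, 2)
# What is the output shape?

Input shape: (29, 181, 45, 9)
Output shape: (29, 9, 181, 45)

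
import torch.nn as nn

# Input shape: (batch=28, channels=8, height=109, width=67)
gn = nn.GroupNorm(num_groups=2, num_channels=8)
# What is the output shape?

Input shape: (28, 8, 109, 67)
Output shape: (28, 8, 109, 67)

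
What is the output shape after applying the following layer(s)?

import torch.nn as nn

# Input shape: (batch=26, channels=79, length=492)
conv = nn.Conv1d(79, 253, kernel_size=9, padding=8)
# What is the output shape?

Input shape: (26, 79, 492)
Output shape: (26, 253, 500)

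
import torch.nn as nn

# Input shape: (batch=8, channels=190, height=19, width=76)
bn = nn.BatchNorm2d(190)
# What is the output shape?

Input shape: (8, 190, 19, 76)
Output shape: (8, 190, 19, 76)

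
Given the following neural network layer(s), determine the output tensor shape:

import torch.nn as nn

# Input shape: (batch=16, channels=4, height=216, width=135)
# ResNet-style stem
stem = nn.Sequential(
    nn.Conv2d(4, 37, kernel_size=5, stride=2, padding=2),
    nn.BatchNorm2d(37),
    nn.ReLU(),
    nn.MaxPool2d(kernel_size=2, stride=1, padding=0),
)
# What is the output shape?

Input shape: (16, 4, 216, 135)
  -> after Conv2d 5x5 stride=2: (16, 37, 108, 68)
Output shape: (16, 37, 107, 67)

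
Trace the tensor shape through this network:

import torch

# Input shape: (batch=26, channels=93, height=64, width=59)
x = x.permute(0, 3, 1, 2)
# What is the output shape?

Input shape: (26, 93, 64, 59)
Output shape: (26, 59, 93, 64)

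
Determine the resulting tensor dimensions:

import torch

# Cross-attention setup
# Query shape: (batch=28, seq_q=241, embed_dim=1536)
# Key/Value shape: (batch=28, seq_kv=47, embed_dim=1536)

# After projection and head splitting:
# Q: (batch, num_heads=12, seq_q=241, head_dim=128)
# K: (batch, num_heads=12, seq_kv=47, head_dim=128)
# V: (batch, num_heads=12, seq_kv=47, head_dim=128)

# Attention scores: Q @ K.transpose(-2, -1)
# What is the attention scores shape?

Input shape: (28, 241, 1536)
Output shape: (28, 12, 241, 47)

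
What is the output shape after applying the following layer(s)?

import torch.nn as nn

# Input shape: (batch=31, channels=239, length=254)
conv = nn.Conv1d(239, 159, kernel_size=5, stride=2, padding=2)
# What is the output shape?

Input shape: (31, 239, 254)
Output shape: (31, 159, 127)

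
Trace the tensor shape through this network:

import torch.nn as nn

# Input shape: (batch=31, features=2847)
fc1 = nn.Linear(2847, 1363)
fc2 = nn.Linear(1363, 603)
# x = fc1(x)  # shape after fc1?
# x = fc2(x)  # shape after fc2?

Input shape: (31, 2847)
  -> after fc1: (31, 1363)
Output shape: (31, 603)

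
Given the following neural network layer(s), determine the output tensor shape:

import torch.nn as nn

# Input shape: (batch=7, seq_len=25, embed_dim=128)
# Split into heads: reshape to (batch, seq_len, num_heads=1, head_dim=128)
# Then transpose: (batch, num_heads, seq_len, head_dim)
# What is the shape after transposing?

Input shape: (7, 25, 128)
  -> after reshape: (7, 25, 1, 128)
Output shape: (7, 1, 25, 128)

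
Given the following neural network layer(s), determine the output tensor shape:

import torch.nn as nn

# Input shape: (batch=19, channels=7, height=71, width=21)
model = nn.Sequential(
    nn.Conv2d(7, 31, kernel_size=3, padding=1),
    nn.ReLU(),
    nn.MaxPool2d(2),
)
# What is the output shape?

Input shape: (19, 7, 71, 21)
  -> after Conv2d: (19, 31, 71, 21)
  -> after ReLU: (19, 31, 71, 21)
Output shape: (19, 31, 35, 10)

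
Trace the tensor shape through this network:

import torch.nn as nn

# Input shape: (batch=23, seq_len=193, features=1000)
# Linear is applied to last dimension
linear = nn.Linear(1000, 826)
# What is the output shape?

Input shape: (23, 193, 1000)
Output shape: (23, 193, 826)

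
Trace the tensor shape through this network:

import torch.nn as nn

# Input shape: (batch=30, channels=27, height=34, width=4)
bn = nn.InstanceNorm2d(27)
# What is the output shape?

Input shape: (30, 27, 34, 4)
Output shape: (30, 27, 34, 4)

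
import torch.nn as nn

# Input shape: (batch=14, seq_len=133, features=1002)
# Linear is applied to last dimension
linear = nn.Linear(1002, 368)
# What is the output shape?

Input shape: (14, 133, 1002)
Output shape: (14, 133, 368)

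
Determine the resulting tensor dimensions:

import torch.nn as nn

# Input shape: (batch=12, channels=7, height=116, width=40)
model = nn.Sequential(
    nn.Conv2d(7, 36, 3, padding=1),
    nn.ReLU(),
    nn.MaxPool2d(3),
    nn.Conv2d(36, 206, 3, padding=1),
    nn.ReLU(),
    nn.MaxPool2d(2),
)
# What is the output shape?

Input shape: (12, 7, 116, 40)
  -> after first Conv2d: (12, 36, 116, 40)
  -> after first MaxPool2d: (12, 36, 38, 13)
  -> after second Conv2d: (12, 206, 38, 13)
Output shape: (12, 206, 19, 6)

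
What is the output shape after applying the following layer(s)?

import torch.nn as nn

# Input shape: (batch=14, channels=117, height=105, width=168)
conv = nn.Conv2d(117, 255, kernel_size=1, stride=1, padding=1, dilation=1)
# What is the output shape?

Input shape: (14, 117, 105, 168)
Output shape: (14, 255, 107, 170)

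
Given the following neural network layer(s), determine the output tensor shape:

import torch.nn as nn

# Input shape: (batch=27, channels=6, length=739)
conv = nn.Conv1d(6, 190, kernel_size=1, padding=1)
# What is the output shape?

Input shape: (27, 6, 739)
Output shape: (27, 190, 741)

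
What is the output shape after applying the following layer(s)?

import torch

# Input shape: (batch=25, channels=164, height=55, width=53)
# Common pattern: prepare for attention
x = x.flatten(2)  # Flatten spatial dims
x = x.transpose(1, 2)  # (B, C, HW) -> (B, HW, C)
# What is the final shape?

Input shape: (25, 164, 55, 53)
  -> after flatten(2): (25, 164, 2915)
Output shape: (25, 2915, 164)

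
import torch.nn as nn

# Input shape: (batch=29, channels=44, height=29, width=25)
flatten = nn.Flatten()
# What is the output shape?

Input shape: (29, 44, 29, 25)
Output shape: (29, 31900)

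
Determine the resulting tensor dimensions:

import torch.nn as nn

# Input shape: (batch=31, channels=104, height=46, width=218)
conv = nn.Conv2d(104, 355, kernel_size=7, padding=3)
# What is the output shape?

Input shape: (31, 104, 46, 218)
Output shape: (31, 355, 46, 218)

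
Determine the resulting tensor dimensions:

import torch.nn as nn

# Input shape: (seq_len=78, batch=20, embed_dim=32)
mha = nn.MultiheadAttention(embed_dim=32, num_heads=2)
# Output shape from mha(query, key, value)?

Input shape: (78, 20, 32)
Output shape: (78, 20, 32)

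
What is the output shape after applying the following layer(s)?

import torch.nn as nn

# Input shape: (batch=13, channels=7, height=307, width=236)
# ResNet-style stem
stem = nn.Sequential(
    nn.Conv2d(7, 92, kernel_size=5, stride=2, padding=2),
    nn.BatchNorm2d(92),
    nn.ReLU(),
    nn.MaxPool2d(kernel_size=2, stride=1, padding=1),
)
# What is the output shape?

Input shape: (13, 7, 307, 236)
  -> after Conv2d 5x5 stride=2: (13, 92, 154, 118)
Output shape: (13, 92, 155, 119)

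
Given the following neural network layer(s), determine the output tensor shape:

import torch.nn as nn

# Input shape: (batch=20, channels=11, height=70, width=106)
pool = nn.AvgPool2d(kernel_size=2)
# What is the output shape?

Input shape: (20, 11, 70, 106)
Output shape: (20, 11, 35, 53)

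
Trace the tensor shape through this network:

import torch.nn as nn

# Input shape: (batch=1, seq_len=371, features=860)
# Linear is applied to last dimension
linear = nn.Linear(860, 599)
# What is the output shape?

Input shape: (1, 371, 860)
Output shape: (1, 371, 599)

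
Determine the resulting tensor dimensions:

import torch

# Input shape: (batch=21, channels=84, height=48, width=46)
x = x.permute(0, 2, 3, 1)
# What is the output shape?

Input shape: (21, 84, 48, 46)
Output shape: (21, 48, 46, 84)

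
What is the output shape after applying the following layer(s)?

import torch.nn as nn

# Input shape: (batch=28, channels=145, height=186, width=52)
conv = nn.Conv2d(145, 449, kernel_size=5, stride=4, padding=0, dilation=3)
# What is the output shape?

Input shape: (28, 145, 186, 52)
Output shape: (28, 449, 44, 10)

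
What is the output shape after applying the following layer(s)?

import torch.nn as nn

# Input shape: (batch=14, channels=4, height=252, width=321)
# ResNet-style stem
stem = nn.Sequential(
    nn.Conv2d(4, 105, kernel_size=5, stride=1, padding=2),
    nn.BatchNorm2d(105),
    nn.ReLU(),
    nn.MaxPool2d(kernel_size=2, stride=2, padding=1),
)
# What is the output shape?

Input shape: (14, 4, 252, 321)
  -> after Conv2d 5x5 stride=1: (14, 105, 252, 321)
Output shape: (14, 105, 127, 161)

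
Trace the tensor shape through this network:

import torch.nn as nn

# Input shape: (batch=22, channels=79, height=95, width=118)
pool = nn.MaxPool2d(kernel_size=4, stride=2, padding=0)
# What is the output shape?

Input shape: (22, 79, 95, 118)
Output shape: (22, 79, 46, 58)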